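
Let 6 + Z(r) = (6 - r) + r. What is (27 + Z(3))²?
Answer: 729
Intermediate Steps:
Z(r) = 0 (Z(r) = -6 + ((6 - r) + r) = -6 + 6 = 0)
(27 + Z(3))² = (27 + 0)² = 27² = 729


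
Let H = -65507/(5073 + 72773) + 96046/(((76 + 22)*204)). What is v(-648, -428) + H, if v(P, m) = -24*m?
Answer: 3998113087019/389074308 ≈ 10276.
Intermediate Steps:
H = 1541795243/389074308 (H = -65507/77846 + 96046/((98*204)) = -65507*1/77846 + 96046/19992 = -65507/77846 + 96046*(1/19992) = -65507/77846 + 48023/9996 = 1541795243/389074308 ≈ 3.9627)
v(-648, -428) + H = -24*(-428) + 1541795243/389074308 = 10272 + 1541795243/389074308 = 3998113087019/389074308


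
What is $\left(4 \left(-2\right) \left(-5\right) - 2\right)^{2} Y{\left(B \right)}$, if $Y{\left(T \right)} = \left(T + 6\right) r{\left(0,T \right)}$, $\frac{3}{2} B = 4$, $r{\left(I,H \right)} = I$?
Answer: $0$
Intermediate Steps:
$B = \frac{8}{3}$ ($B = \frac{2}{3} \cdot 4 = \frac{8}{3} \approx 2.6667$)
$Y{\left(T \right)} = 0$ ($Y{\left(T \right)} = \left(T + 6\right) 0 = \left(6 + T\right) 0 = 0$)
$\left(4 \left(-2\right) \left(-5\right) - 2\right)^{2} Y{\left(B \right)} = \left(4 \left(-2\right) \left(-5\right) - 2\right)^{2} \cdot 0 = \left(\left(-8\right) \left(-5\right) - 2\right)^{2} \cdot 0 = \left(40 - 2\right)^{2} \cdot 0 = 38^{2} \cdot 0 = 1444 \cdot 0 = 0$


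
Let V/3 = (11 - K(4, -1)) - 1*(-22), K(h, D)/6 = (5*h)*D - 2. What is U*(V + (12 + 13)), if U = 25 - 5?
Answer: 10400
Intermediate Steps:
K(h, D) = -12 + 30*D*h (K(h, D) = 6*((5*h)*D - 2) = 6*(5*D*h - 2) = 6*(-2 + 5*D*h) = -12 + 30*D*h)
V = 495 (V = 3*((11 - (-12 + 30*(-1)*4)) - 1*(-22)) = 3*((11 - (-12 - 120)) + 22) = 3*((11 - 1*(-132)) + 22) = 3*((11 + 132) + 22) = 3*(143 + 22) = 3*165 = 495)
U = 20
U*(V + (12 + 13)) = 20*(495 + (12 + 13)) = 20*(495 + 25) = 20*520 = 10400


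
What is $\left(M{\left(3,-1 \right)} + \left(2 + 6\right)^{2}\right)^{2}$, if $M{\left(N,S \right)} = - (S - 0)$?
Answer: $4225$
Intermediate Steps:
$M{\left(N,S \right)} = - S$ ($M{\left(N,S \right)} = - (S + 0) = - S$)
$\left(M{\left(3,-1 \right)} + \left(2 + 6\right)^{2}\right)^{2} = \left(\left(-1\right) \left(-1\right) + \left(2 + 6\right)^{2}\right)^{2} = \left(1 + 8^{2}\right)^{2} = \left(1 + 64\right)^{2} = 65^{2} = 4225$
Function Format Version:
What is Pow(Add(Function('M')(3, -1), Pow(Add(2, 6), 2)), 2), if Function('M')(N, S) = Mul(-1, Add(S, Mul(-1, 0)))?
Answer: 4225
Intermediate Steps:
Function('M')(N, S) = Mul(-1, S) (Function('M')(N, S) = Mul(-1, Add(S, 0)) = Mul(-1, S))
Pow(Add(Function('M')(3, -1), Pow(Add(2, 6), 2)), 2) = Pow(Add(Mul(-1, -1), Pow(Add(2, 6), 2)), 2) = Pow(Add(1, Pow(8, 2)), 2) = Pow(Add(1, 64), 2) = Pow(65, 2) = 4225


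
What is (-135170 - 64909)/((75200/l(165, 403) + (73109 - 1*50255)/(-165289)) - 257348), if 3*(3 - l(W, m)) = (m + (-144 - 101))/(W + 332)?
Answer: 28540150308153/33002726254678 ≈ 0.86478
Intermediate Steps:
l(W, m) = 3 - (-245 + m)/(3*(332 + W)) (l(W, m) = 3 - (m + (-144 - 101))/(3*(W + 332)) = 3 - (m - 245)/(3*(332 + W)) = 3 - (-245 + m)/(3*(332 + W)))
(-135170 - 64909)/((75200/l(165, 403) + (73109 - 1*50255)/(-165289)) - 257348) = (-135170 - 64909)/((75200/(((3233 - 1*403 + 9*165)/(3*(332 + 165)))) + (73109 - 1*50255)/(-165289)) - 257348) = -200079/((75200/(((1/3)*(3233 - 403 + 1485)/497)) + (73109 - 50255)*(-1/165289)) - 257348) = -200079/((75200/(((1/3)*(1/497)*4315)) + 22854*(-1/165289)) - 257348) = -200079/((75200/(4315/1491) - 22854/165289) - 257348) = -200079/((75200*(1491/4315) - 22854/165289) - 257348) = -200079/((22424640/863 - 22854/165289) - 257348) = -200079/(3706526597958/142644407 - 257348) = -200079/(-33002726254678/142644407) = -200079*(-142644407/33002726254678) = 28540150308153/33002726254678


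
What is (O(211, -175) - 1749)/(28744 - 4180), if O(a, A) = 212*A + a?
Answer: -19319/12282 ≈ -1.5730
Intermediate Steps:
O(a, A) = a + 212*A
(O(211, -175) - 1749)/(28744 - 4180) = ((211 + 212*(-175)) - 1749)/(28744 - 4180) = ((211 - 37100) - 1749)/24564 = (-36889 - 1749)*(1/24564) = -38638*1/24564 = -19319/12282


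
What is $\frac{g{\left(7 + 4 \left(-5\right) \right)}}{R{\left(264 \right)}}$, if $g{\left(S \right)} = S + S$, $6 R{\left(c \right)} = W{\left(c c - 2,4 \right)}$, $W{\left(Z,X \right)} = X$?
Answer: $-39$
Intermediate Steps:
$R{\left(c \right)} = \frac{2}{3}$ ($R{\left(c \right)} = \frac{1}{6} \cdot 4 = \frac{2}{3}$)
$g{\left(S \right)} = 2 S$
$\frac{g{\left(7 + 4 \left(-5\right) \right)}}{R{\left(264 \right)}} = \frac{2 \left(7 + 4 \left(-5\right)\right)}{\frac{2}{3}} = 2 \left(7 - 20\right) \frac{3}{2} = 2 \left(-13\right) \frac{3}{2} = \left(-26\right) \frac{3}{2} = -39$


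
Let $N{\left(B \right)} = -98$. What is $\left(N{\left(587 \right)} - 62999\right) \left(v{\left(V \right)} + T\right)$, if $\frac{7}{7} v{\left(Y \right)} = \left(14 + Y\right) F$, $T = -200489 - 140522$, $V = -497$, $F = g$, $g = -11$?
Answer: $21181536706$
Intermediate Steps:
$F = -11$
$T = -341011$ ($T = -200489 - 140522 = -341011$)
$v{\left(Y \right)} = -154 - 11 Y$ ($v{\left(Y \right)} = \left(14 + Y\right) \left(-11\right) = -154 - 11 Y$)
$\left(N{\left(587 \right)} - 62999\right) \left(v{\left(V \right)} + T\right) = \left(-98 - 62999\right) \left(\left(-154 - -5467\right) - 341011\right) = - 63097 \left(\left(-154 + 5467\right) - 341011\right) = - 63097 \left(5313 - 341011\right) = \left(-63097\right) \left(-335698\right) = 21181536706$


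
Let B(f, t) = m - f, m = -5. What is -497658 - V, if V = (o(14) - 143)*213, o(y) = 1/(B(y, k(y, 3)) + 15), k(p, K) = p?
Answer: -1868583/4 ≈ -4.6715e+5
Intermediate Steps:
B(f, t) = -5 - f
o(y) = 1/(10 - y) (o(y) = 1/((-5 - y) + 15) = 1/(10 - y))
V = -122049/4 (V = (-1/(-10 + 14) - 143)*213 = (-1/4 - 143)*213 = (-1*¼ - 143)*213 = (-¼ - 143)*213 = -573/4*213 = -122049/4 ≈ -30512.)
-497658 - V = -497658 - 1*(-122049/4) = -497658 + 122049/4 = -1868583/4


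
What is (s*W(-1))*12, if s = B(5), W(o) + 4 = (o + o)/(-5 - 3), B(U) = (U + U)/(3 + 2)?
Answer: -90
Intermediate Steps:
B(U) = 2*U/5 (B(U) = (2*U)/5 = (2*U)*(⅕) = 2*U/5)
W(o) = -4 - o/4 (W(o) = -4 + (o + o)/(-5 - 3) = -4 + (2*o)/(-8) = -4 + (2*o)*(-⅛) = -4 - o/4)
s = 2 (s = (⅖)*5 = 2)
(s*W(-1))*12 = (2*(-4 - ¼*(-1)))*12 = (2*(-4 + ¼))*12 = (2*(-15/4))*12 = -15/2*12 = -90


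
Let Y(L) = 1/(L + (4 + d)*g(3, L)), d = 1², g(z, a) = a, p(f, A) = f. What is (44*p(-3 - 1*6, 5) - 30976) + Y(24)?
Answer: -4517567/144 ≈ -31372.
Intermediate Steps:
d = 1
Y(L) = 1/(6*L) (Y(L) = 1/(L + (4 + 1)*L) = 1/(L + 5*L) = 1/(6*L))
(44*p(-3 - 1*6, 5) - 30976) + Y(24) = (44*(-3 - 1*6) - 30976) + (⅙)/24 = (44*(-3 - 6) - 30976) + (⅙)*(1/24) = (44*(-9) - 30976) + 1/144 = (-396 - 30976) + 1/144 = -31372 + 1/144 = -4517567/144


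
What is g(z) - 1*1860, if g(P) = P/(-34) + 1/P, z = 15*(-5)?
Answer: -4737409/2550 ≈ -1857.8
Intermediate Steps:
z = -75
g(P) = 1/P - P/34 (g(P) = P*(-1/34) + 1/P = -P/34 + 1/P = 1/P - P/34)
g(z) - 1*1860 = (1/(-75) - 1/34*(-75)) - 1*1860 = (-1/75 + 75/34) - 1860 = 5591/2550 - 1860 = -4737409/2550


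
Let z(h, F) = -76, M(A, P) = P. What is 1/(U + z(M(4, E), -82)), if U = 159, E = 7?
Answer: 1/83 ≈ 0.012048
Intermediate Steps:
1/(U + z(M(4, E), -82)) = 1/(159 - 76) = 1/83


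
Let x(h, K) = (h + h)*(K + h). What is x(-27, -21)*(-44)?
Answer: -114048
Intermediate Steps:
x(h, K) = 2*h*(K + h) (x(h, K) = (2*h)*(K + h) = 2*h*(K + h))
x(-27, -21)*(-44) = (2*(-27)*(-21 - 27))*(-44) = (2*(-27)*(-48))*(-44) = 2592*(-44) = -114048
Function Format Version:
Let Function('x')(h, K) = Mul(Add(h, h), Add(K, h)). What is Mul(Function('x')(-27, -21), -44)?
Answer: -114048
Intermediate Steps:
Function('x')(h, K) = Mul(2, h, Add(K, h)) (Function('x')(h, K) = Mul(Mul(2, h), Add(K, h)) = Mul(2, h, Add(K, h)))
Mul(Function('x')(-27, -21), -44) = Mul(Mul(2, -27, Add(-21, -27)), -44) = Mul(Mul(2, -27, -48), -44) = Mul(2592, -44) = -114048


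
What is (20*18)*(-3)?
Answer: -1080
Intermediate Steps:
(20*18)*(-3) = 360*(-3) = -1080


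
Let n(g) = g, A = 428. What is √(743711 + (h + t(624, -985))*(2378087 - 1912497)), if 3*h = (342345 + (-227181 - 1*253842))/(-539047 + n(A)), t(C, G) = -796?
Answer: I*√107290370300670270109/538619 ≈ 19231.0*I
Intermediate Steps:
h = 46226/538619 (h = ((342345 + (-227181 - 1*253842))/(-539047 + 428))/3 = ((342345 + (-227181 - 253842))/(-538619))/3 = ((342345 - 481023)*(-1/538619))/3 = (-138678*(-1/538619))/3 = (⅓)*(138678/538619) = 46226/538619 ≈ 0.085823)
√(743711 + (h + t(624, -985))*(2378087 - 1912497)) = √(743711 + (46226/538619 - 796)*(2378087 - 1912497)) = √(743711 - 428694498/538619*465590) = √(743711 - 199595871323820/538619) = √(-199195294448711/538619) = I*√107290370300670270109/538619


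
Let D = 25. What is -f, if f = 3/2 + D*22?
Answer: -1103/2 ≈ -551.50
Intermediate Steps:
f = 1103/2 (f = 3/2 + 25*22 = 3*(1/2) + 550 = 3/2 + 550 = 1103/2 ≈ 551.50)
-f = -1*1103/2 = -1103/2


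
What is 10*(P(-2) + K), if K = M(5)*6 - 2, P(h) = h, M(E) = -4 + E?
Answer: 20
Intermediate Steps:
K = 4 (K = (-4 + 5)*6 - 2 = 1*6 - 2 = 6 - 2 = 4)
10*(P(-2) + K) = 10*(-2 + 4) = 10*2 = 20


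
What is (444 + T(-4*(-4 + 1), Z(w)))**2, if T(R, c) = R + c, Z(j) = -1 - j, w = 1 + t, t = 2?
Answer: 204304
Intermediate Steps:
w = 3 (w = 1 + 2 = 3)
(444 + T(-4*(-4 + 1), Z(w)))**2 = (444 + (-4*(-4 + 1) + (-1 - 1*3)))**2 = (444 + (-4*(-3) + (-1 - 3)))**2 = (444 + (12 - 4))**2 = (444 + 8)**2 = 452**2 = 204304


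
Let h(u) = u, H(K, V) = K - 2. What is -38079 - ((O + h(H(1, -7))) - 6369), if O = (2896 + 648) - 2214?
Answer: -33039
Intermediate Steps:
H(K, V) = -2 + K
O = 1330 (O = 3544 - 2214 = 1330)
-38079 - ((O + h(H(1, -7))) - 6369) = -38079 - ((1330 + (-2 + 1)) - 6369) = -38079 - ((1330 - 1) - 6369) = -38079 - (1329 - 6369) = -38079 - 1*(-5040) = -38079 + 5040 = -33039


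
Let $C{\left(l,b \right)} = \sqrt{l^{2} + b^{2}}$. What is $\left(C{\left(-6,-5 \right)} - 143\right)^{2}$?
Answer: $\left(143 - \sqrt{61}\right)^{2} \approx 18276.0$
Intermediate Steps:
$C{\left(l,b \right)} = \sqrt{b^{2} + l^{2}}$
$\left(C{\left(-6,-5 \right)} - 143\right)^{2} = \left(\sqrt{\left(-5\right)^{2} + \left(-6\right)^{2}} - 143\right)^{2} = \left(\sqrt{25 + 36} - 143\right)^{2} = \left(\sqrt{61} - 143\right)^{2} = \left(-143 + \sqrt{61}\right)^{2}$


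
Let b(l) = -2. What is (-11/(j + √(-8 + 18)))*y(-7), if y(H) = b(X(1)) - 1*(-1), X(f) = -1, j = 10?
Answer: 11/9 - 11*√10/90 ≈ 0.83572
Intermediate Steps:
y(H) = -1 (y(H) = -2 - 1*(-1) = -2 + 1 = -1)
(-11/(j + √(-8 + 18)))*y(-7) = (-11/(10 + √(-8 + 18)))*(-1) = (-11/(10 + √10))*(-1) = -11/(10 + √10)*(-1) = 11/(10 + √10)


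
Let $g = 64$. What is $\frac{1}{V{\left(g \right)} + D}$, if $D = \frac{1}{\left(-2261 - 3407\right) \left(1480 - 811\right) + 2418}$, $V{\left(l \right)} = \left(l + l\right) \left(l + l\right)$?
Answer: $\frac{3789474}{62086742015} \approx 6.1035 \cdot 10^{-5}$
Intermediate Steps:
$V{\left(l \right)} = 4 l^{2}$ ($V{\left(l \right)} = 2 l 2 l = 4 l^{2}$)
$D = - \frac{1}{3789474}$ ($D = \frac{1}{\left(-5668\right) 669 + 2418} = \frac{1}{-3791892 + 2418} = \frac{1}{-3789474} = - \frac{1}{3789474} \approx -2.6389 \cdot 10^{-7}$)
$\frac{1}{V{\left(g \right)} + D} = \frac{1}{4 \cdot 64^{2} - \frac{1}{3789474}} = \frac{1}{4 \cdot 4096 - \frac{1}{3789474}} = \frac{1}{16384 - \frac{1}{3789474}} = \frac{1}{\frac{62086742015}{3789474}} = \frac{3789474}{62086742015}$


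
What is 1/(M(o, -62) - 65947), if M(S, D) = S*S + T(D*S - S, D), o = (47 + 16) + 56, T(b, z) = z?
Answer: -1/51848 ≈ -1.9287e-5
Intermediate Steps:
o = 119 (o = 63 + 56 = 119)
M(S, D) = D + S² (M(S, D) = S*S + D = S² + D = D + S²)
1/(M(o, -62) - 65947) = 1/((-62 + 119²) - 65947) = 1/((-62 + 14161) - 65947) = 1/(14099 - 65947) = 1/(-51848) = -1/51848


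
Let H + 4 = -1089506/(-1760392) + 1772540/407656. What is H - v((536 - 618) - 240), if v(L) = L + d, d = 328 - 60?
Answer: 2465389184451/44852147572 ≈ 54.967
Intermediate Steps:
d = 268
v(L) = 268 + L (v(L) = L + 268 = 268 + L)
H = 43373215563/44852147572 (H = -4 + (-1089506/(-1760392) + 1772540/407656) = -4 + (-1089506*(-1/1760392) + 1772540*(1/407656)) = -4 + (544753/880196 + 443135/101914) = -4 + 222781805851/44852147572 = 43373215563/44852147572 ≈ 0.96703)
H - v((536 - 618) - 240) = 43373215563/44852147572 - (268 + ((536 - 618) - 240)) = 43373215563/44852147572 - (268 + (-82 - 240)) = 43373215563/44852147572 - (268 - 322) = 43373215563/44852147572 - 1*(-54) = 43373215563/44852147572 + 54 = 2465389184451/44852147572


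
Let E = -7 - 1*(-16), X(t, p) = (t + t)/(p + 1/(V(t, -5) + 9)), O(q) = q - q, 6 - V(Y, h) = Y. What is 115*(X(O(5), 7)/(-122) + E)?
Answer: 1035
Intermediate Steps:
V(Y, h) = 6 - Y
O(q) = 0
X(t, p) = 2*t/(p + 1/(15 - t)) (X(t, p) = (t + t)/(p + 1/((6 - t) + 9)) = (2*t)/(p + 1/(15 - t)) = 2*t/(p + 1/(15 - t)))
E = 9 (E = -7 + 16 = 9)
115*(X(O(5), 7)/(-122) + E) = 115*((2*0*(-15 + 0)/(-1 - 15*7 + 7*0))/(-122) + 9) = 115*((2*0*(-15)/(-1 - 105 + 0))*(-1/122) + 9) = 115*((2*0*(-15)/(-106))*(-1/122) + 9) = 115*((2*0*(-1/106)*(-15))*(-1/122) + 9) = 115*(0*(-1/122) + 9) = 115*(0 + 9) = 115*9 = 1035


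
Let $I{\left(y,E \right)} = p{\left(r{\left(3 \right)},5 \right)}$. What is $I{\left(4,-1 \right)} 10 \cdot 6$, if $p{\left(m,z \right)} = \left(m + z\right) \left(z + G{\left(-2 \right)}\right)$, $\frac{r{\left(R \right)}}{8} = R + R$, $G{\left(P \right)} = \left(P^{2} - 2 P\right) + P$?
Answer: $34980$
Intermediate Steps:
$G{\left(P \right)} = P^{2} - P$
$r{\left(R \right)} = 16 R$ ($r{\left(R \right)} = 8 \left(R + R\right) = 8 \cdot 2 R = 16 R$)
$p{\left(m,z \right)} = \left(6 + z\right) \left(m + z\right)$ ($p{\left(m,z \right)} = \left(m + z\right) \left(z - 2 \left(-1 - 2\right)\right) = \left(m + z\right) \left(z - -6\right) = \left(m + z\right) \left(z + 6\right) = \left(m + z\right) \left(6 + z\right) = \left(6 + z\right) \left(m + z\right)$)
$I{\left(y,E \right)} = 583$ ($I{\left(y,E \right)} = 5^{2} + 6 \cdot 16 \cdot 3 + 6 \cdot 5 + 16 \cdot 3 \cdot 5 = 25 + 6 \cdot 48 + 30 + 48 \cdot 5 = 25 + 288 + 30 + 240 = 583$)
$I{\left(4,-1 \right)} 10 \cdot 6 = 583 \cdot 10 \cdot 6 = 5830 \cdot 6 = 34980$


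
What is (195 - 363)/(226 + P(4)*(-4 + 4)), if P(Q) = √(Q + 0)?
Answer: -84/113 ≈ -0.74336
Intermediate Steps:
P(Q) = √Q
(195 - 363)/(226 + P(4)*(-4 + 4)) = (195 - 363)/(226 + √4*(-4 + 4)) = -168/(226 + 2*0) = -168/(226 + 0) = -168/226 = -168*1/226 = -84/113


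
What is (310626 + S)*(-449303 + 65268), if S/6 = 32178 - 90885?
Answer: 15982000560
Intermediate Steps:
S = -352242 (S = 6*(32178 - 90885) = 6*(-58707) = -352242)
(310626 + S)*(-449303 + 65268) = (310626 - 352242)*(-449303 + 65268) = -41616*(-384035) = 15982000560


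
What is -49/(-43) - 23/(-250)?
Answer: 13239/10750 ≈ 1.2315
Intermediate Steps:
-49/(-43) - 23/(-250) = -49*(-1/43) - 23*(-1/250) = 49/43 + 23/250 = 13239/10750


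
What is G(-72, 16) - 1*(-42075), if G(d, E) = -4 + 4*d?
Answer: 41783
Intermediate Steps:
G(-72, 16) - 1*(-42075) = (-4 + 4*(-72)) - 1*(-42075) = (-4 - 288) + 42075 = -292 + 42075 = 41783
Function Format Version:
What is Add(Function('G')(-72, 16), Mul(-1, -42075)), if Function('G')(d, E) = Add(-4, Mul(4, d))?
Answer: 41783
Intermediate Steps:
Add(Function('G')(-72, 16), Mul(-1, -42075)) = Add(Add(-4, Mul(4, -72)), Mul(-1, -42075)) = Add(Add(-4, -288), 42075) = Add(-292, 42075) = 41783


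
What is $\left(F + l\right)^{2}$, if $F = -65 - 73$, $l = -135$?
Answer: $74529$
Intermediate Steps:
$F = -138$
$\left(F + l\right)^{2} = \left(-138 - 135\right)^{2} = \left(-273\right)^{2} = 74529$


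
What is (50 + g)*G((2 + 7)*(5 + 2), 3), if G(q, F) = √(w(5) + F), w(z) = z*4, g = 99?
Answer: 149*√23 ≈ 714.58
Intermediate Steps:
w(z) = 4*z
G(q, F) = √(20 + F) (G(q, F) = √(4*5 + F) = √(20 + F))
(50 + g)*G((2 + 7)*(5 + 2), 3) = (50 + 99)*√(20 + 3) = 149*√23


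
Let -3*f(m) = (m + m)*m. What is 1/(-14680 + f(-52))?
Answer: -3/49448 ≈ -6.0670e-5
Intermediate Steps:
f(m) = -2*m**2/3 (f(m) = -(m + m)*m/3 = -2*m*m/3 = -2*m**2/3)
1/(-14680 + f(-52)) = 1/(-14680 - 2/3*(-52)**2) = 1/(-14680 - 2/3*2704) = 1/(-14680 - 5408/3) = 1/(-49448/3) = -3/49448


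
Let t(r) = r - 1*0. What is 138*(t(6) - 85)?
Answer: -10902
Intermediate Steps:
t(r) = r (t(r) = r + 0 = r)
138*(t(6) - 85) = 138*(6 - 85) = 138*(-79) = -10902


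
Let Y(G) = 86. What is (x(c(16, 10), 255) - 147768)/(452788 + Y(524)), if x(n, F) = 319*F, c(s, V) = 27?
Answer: -22141/150958 ≈ -0.14667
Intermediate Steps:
(x(c(16, 10), 255) - 147768)/(452788 + Y(524)) = (319*255 - 147768)/(452788 + 86) = (81345 - 147768)/452874 = -66423*1/452874 = -22141/150958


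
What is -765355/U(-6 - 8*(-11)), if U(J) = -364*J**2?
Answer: 765355/2447536 ≈ 0.31270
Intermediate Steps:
-765355/U(-6 - 8*(-11)) = -765355*(-1/(364*(-6 - 8*(-11))**2)) = -765355*(-1/(364*(-6 + 88)**2)) = -765355/((-364*82**2)) = -765355/((-364*6724)) = -765355/(-2447536) = -765355*(-1/2447536) = 765355/2447536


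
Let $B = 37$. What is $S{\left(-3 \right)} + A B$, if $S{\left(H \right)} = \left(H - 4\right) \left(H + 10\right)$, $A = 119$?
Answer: $4354$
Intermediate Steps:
$S{\left(H \right)} = \left(-4 + H\right) \left(10 + H\right)$
$S{\left(-3 \right)} + A B = \left(-40 + \left(-3\right)^{2} + 6 \left(-3\right)\right) + 119 \cdot 37 = \left(-40 + 9 - 18\right) + 4403 = -49 + 4403 = 4354$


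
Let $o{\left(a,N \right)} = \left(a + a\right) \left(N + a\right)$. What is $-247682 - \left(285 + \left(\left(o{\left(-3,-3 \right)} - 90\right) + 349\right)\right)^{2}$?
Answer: $-584082$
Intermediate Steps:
$o{\left(a,N \right)} = 2 a \left(N + a\right)$
$-247682 - \left(285 + \left(\left(o{\left(-3,-3 \right)} - 90\right) + 349\right)\right)^{2} = -247682 - \left(285 + \left(\left(2 \left(-3\right) \left(-3 - 3\right) - 90\right) + 349\right)\right)^{2} = -247682 - \left(285 + \left(\left(2 \left(-3\right) \left(-6\right) - 90\right) + 349\right)\right)^{2} = -247682 - \left(285 + \left(\left(36 - 90\right) + 349\right)\right)^{2} = -247682 - \left(285 + \left(-54 + 349\right)\right)^{2} = -247682 - \left(285 + 295\right)^{2} = -247682 - 580^{2} = -247682 - 336400 = -584082$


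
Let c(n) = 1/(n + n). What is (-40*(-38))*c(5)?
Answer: 152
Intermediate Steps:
c(n) = 1/(2*n)
(-40*(-38))*c(5) = (-40*(-38))*((½)/5) = 1520*((½)*(⅕)) = 1520*(⅒) = 152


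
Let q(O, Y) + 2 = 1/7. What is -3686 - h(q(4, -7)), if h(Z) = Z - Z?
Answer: -3686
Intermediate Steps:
q(O, Y) = -13/7 (q(O, Y) = -2 + 1/7 = -2 + ⅐ = -13/7)
h(Z) = 0
-3686 - h(q(4, -7)) = -3686 - 1*0 = -3686 + 0 = -3686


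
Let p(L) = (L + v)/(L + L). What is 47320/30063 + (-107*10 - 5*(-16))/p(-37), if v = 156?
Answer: 2208046460/3577497 ≈ 617.20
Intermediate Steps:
p(L) = (156 + L)/(2*L) (p(L) = (L + 156)/(L + L) = (156 + L)/((2*L)) = (156 + L)*(1/(2*L)) = (156 + L)/(2*L))
47320/30063 + (-107*10 - 5*(-16))/p(-37) = 47320/30063 + (-107*10 - 5*(-16))/(((1/2)*(156 - 37)/(-37))) = 47320*(1/30063) + (-1070 + 80)/(((1/2)*(-1/37)*119)) = 47320/30063 - 990/(-119/74) = 47320/30063 - 990*(-74/119) = 47320/30063 + 73260/119 = 2208046460/3577497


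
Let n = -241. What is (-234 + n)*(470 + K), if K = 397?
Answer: -411825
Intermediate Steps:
(-234 + n)*(470 + K) = (-234 - 241)*(470 + 397) = -475*867 = -411825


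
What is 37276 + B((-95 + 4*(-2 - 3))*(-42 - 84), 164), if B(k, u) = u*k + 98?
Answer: 2413734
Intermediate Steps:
B(k, u) = 98 + k*u (B(k, u) = k*u + 98 = 98 + k*u)
37276 + B((-95 + 4*(-2 - 3))*(-42 - 84), 164) = 37276 + (98 + ((-95 + 4*(-2 - 3))*(-42 - 84))*164) = 37276 + (98 + ((-95 + 4*(-5))*(-126))*164) = 37276 + (98 + ((-95 - 20)*(-126))*164) = 37276 + (98 - 115*(-126)*164) = 37276 + (98 + 14490*164) = 37276 + (98 + 2376360) = 37276 + 2376458 = 2413734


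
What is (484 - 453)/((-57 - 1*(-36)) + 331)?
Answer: ⅒ ≈ 0.10000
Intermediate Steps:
(484 - 453)/((-57 - 1*(-36)) + 331) = 31/((-57 + 36) + 331) = 31/(-21 + 331) = 31/310 = 31*(1/310) = ⅒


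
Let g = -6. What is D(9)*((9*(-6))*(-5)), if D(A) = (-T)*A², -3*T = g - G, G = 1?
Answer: -51030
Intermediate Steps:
T = 7/3 (T = -(-6 - 1*1)/3 = -(-6 - 1)/3 = -⅓*(-7) = 7/3 ≈ 2.3333)
D(A) = -7*A²/3 (D(A) = (-1*7/3)*A² = -7*A²/3)
D(9)*((9*(-6))*(-5)) = (-7/3*9²)*((9*(-6))*(-5)) = (-7/3*81)*(-54*(-5)) = -189*270 = -51030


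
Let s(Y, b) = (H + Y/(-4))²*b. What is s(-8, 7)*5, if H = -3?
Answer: 35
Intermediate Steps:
s(Y, b) = b*(-3 - Y/4)² (s(Y, b) = (-3 + Y/(-4))²*b = (-3 + Y*(-¼))²*b = (-3 - Y/4)²*b = b*(-3 - Y/4)²)
s(-8, 7)*5 = ((1/16)*7*(12 - 8)²)*5 = ((1/16)*7*4²)*5 = ((1/16)*7*16)*5 = 7*5 = 35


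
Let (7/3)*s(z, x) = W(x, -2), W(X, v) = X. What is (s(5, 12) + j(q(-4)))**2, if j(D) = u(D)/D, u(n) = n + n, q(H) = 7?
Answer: 2500/49 ≈ 51.020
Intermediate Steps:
s(z, x) = 3*x/7
u(n) = 2*n
j(D) = 2 (j(D) = (2*D)/D = 2)
(s(5, 12) + j(q(-4)))**2 = ((3/7)*12 + 2)**2 = (36/7 + 2)**2 = (50/7)**2 = 2500/49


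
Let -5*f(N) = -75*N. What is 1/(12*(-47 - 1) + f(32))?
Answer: -1/96 ≈ -0.010417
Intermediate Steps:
f(N) = 15*N (f(N) = -(-15)*N = 15*N)
1/(12*(-47 - 1) + f(32)) = 1/(12*(-47 - 1) + 15*32) = 1/(12*(-48) + 480) = 1/(-576 + 480) = 1/(-96) = -1/96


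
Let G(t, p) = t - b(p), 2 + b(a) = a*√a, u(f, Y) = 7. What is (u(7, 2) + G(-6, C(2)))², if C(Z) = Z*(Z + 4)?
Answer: 1737 - 144*√3 ≈ 1487.6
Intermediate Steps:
b(a) = -2 + a^(3/2) (b(a) = -2 + a*√a = -2 + a^(3/2))
C(Z) = Z*(4 + Z)
G(t, p) = 2 + t - p^(3/2) (G(t, p) = t - (-2 + p^(3/2)) = t + (2 - p^(3/2)) = 2 + t - p^(3/2))
(u(7, 2) + G(-6, C(2)))² = (7 + (2 - 6 - (2*(4 + 2))^(3/2)))² = (7 + (2 - 6 - (2*6)^(3/2)))² = (7 + (2 - 6 - 12^(3/2)))² = (7 + (2 - 6 - 24*√3))² = (7 + (-4 - 24*√3))² = (3 - 24*√3)²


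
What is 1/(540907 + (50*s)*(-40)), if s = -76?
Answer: 1/692907 ≈ 1.4432e-6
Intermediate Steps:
1/(540907 + (50*s)*(-40)) = 1/(540907 + (50*(-76))*(-40)) = 1/(540907 - 3800*(-40)) = 1/(540907 + 152000) = 1/692907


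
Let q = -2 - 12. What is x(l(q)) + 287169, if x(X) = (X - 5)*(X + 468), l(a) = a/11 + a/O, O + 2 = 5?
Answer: 307222513/1089 ≈ 2.8211e+5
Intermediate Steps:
q = -14
O = 3 (O = -2 + 5 = 3)
l(a) = 14*a/33 (l(a) = a/11 + a/3 = 14*a/33)
x(X) = (-5 + X)*(468 + X)
x(l(q)) + 287169 = (-2340 + ((14/33)*(-14))² + 463*((14/33)*(-14))) + 287169 = (-2340 + (-196/33)² + 463*(-196/33)) + 287169 = (-2340 + 38416/1089 - 90748/33) + 287169 = -5504528/1089 + 287169 = 307222513/1089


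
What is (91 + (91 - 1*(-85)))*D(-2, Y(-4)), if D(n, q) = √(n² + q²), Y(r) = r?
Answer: 534*√5 ≈ 1194.1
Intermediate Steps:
(91 + (91 - 1*(-85)))*D(-2, Y(-4)) = (91 + (91 - 1*(-85)))*√((-2)² + (-4)²) = (91 + (91 + 85))*√(4 + 16) = (91 + 176)*√20 = 267*(2*√5) = 534*√5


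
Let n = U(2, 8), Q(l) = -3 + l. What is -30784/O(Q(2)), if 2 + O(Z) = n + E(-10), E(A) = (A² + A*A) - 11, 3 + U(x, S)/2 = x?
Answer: -832/5 ≈ -166.40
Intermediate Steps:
U(x, S) = -6 + 2*x
E(A) = -11 + 2*A² (E(A) = (A² + A²) - 11 = 2*A² - 11 = -11 + 2*A²)
n = -2 (n = -6 + 2*2 = -6 + 4 = -2)
O(Z) = 185 (O(Z) = -2 + (-2 + (-11 + 2*(-10)²)) = -2 + (-2 + (-11 + 2*100)) = -2 + (-2 + (-11 + 200)) = -2 + (-2 + 189) = -2 + 187 = 185)
-30784/O(Q(2)) = -30784/185 = -30784*1/185 = -832/5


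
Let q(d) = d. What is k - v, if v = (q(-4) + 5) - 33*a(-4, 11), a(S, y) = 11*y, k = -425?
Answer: 3567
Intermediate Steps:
v = -3992 (v = (-4 + 5) - 363*11 = 1 - 33*121 = 1 - 3993 = -3992)
k - v = -425 - 1*(-3992) = -425 + 3992 = 3567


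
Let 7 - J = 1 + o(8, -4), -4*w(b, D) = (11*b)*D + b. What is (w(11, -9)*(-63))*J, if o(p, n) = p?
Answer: 33957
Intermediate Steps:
w(b, D) = -b/4 - 11*D*b/4 (w(b, D) = -((11*b)*D + b)/4 = -(11*D*b + b)/4 = -(b + 11*D*b)/4 = -b/4 - 11*D*b/4)
J = -2 (J = 7 - (1 + 8) = 7 - 1*9 = 7 - 9 = -2)
(w(11, -9)*(-63))*J = (-¼*11*(1 + 11*(-9))*(-63))*(-2) = (-¼*11*(1 - 99)*(-63))*(-2) = (-¼*11*(-98)*(-63))*(-2) = ((539/2)*(-63))*(-2) = -33957/2*(-2) = 33957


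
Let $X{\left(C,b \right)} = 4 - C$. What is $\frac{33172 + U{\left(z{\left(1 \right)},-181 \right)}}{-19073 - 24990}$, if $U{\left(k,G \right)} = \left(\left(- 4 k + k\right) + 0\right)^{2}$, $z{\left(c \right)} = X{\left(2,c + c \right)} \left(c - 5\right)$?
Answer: $- \frac{33748}{44063} \approx -0.7659$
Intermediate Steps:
$z{\left(c \right)} = -10 + 2 c$ ($z{\left(c \right)} = \left(4 - 2\right) \left(c - 5\right) = \left(4 - 2\right) \left(-5 + c\right) = 2 \left(-5 + c\right) = -10 + 2 c$)
$U{\left(k,G \right)} = 9 k^{2}$ ($U{\left(k,G \right)} = \left(- 3 k + 0\right)^{2} = \left(- 3 k\right)^{2} = 9 k^{2}$)
$\frac{33172 + U{\left(z{\left(1 \right)},-181 \right)}}{-19073 - 24990} = \frac{33172 + 9 \left(-10 + 2 \cdot 1\right)^{2}}{-19073 - 24990} = \frac{33172 + 9 \left(-10 + 2\right)^{2}}{-44063} = \left(33172 + 9 \left(-8\right)^{2}\right) \left(- \frac{1}{44063}\right) = \left(33172 + 9 \cdot 64\right) \left(- \frac{1}{44063}\right) = \left(33172 + 576\right) \left(- \frac{1}{44063}\right) = 33748 \left(- \frac{1}{44063}\right) = - \frac{33748}{44063}$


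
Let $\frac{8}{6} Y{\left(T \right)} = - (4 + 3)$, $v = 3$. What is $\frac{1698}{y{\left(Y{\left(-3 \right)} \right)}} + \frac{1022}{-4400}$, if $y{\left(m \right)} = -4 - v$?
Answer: $- \frac{3739177}{15400} \approx -242.8$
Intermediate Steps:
$Y{\left(T \right)} = - \frac{21}{4}$ ($Y{\left(T \right)} = \frac{3 \left(- (4 + 3)\right)}{4} = \frac{3 \left(\left(-1\right) 7\right)}{4} = \frac{3}{4} \left(-7\right) = - \frac{21}{4}$)
$y{\left(m \right)} = -7$ ($y{\left(m \right)} = -4 - 3 = -7$)
$\frac{1698}{y{\left(Y{\left(-3 \right)} \right)}} + \frac{1022}{-4400} = \frac{1698}{-7} + \frac{1022}{-4400} = 1698 \left(- \frac{1}{7}\right) + 1022 \left(- \frac{1}{4400}\right) = - \frac{1698}{7} - \frac{511}{2200} = - \frac{3739177}{15400}$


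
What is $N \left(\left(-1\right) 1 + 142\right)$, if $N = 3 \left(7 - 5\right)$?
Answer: $846$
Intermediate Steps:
$N = 6$ ($N = 3 \cdot 2 = 6$)
$N \left(\left(-1\right) 1 + 142\right) = 6 \left(\left(-1\right) 1 + 142\right) = 6 \left(-1 + 142\right) = 6 \cdot 141 = 846$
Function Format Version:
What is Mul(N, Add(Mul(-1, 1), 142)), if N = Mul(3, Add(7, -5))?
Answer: 846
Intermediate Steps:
N = 6 (N = Mul(3, 2) = 6)
Mul(N, Add(Mul(-1, 1), 142)) = Mul(6, Add(Mul(-1, 1), 142)) = Mul(6, Add(-1, 142)) = Mul(6, 141) = 846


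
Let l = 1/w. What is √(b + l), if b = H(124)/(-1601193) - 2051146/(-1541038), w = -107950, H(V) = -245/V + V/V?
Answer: √61985827691685728686188354506133/6824266853761830 ≈ 1.1537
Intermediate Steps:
H(V) = 1 - 245/V (H(V) = -245/V + 1 = 1 - 245/V)
b = 1682855301635/1264338462948 (b = ((-245 + 124)/124)/(-1601193) - 2051146/(-1541038) = ((1/124)*(-121))*(-1/1601193) - 2051146*(-1/1541038) = -121/124*(-1/1601193) + 1025573/770519 = 1/1640892 + 1025573/770519 = 1682855301635/1264338462948 ≈ 1.3310)
l = -1/107950 (l = 1/(-107950) = -1/107950 ≈ -9.2635e-6)
√(b + l) = √(1682855301635/1264338462948 - 1/107950) = √(90831482736517651/68242668537618300) = √61985827691685728686188354506133/6824266853761830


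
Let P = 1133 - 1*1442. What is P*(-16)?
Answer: 4944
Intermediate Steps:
P = -309 (P = 1133 - 1442 = -309)
P*(-16) = -309*(-16) = 4944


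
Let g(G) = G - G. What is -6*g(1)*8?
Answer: 0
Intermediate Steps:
g(G) = 0
-6*g(1)*8 = -6*0*8 = 0*8 = 0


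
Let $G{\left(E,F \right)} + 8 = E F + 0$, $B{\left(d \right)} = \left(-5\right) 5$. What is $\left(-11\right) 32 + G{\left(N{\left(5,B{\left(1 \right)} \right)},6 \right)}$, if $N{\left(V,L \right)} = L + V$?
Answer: $-480$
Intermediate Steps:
$B{\left(d \right)} = -25$
$G{\left(E,F \right)} = -8 + E F$ ($G{\left(E,F \right)} = -8 + \left(E F + 0\right) = -8 + E F$)
$\left(-11\right) 32 + G{\left(N{\left(5,B{\left(1 \right)} \right)},6 \right)} = \left(-11\right) 32 + \left(-8 + \left(-25 + 5\right) 6\right) = -352 - 128 = -480$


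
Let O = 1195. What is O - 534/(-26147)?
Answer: 31246199/26147 ≈ 1195.0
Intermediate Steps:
O - 534/(-26147) = 1195 - 534/(-26147) = 1195 - 534*(-1/26147) = 1195 + 534/26147 = 31246199/26147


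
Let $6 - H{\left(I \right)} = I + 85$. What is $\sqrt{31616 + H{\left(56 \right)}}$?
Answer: $\sqrt{31481} \approx 177.43$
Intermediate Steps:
$H{\left(I \right)} = -79 - I$ ($H{\left(I \right)} = 6 - \left(I + 85\right) = 6 - \left(85 + I\right) = -79 - I$)
$\sqrt{31616 + H{\left(56 \right)}} = \sqrt{31616 - 135} = \sqrt{31481}$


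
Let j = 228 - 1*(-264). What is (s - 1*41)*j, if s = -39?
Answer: -39360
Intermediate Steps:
j = 492 (j = 228 + 264 = 492)
(s - 1*41)*j = (-39 - 1*41)*492 = (-39 - 41)*492 = -80*492 = -39360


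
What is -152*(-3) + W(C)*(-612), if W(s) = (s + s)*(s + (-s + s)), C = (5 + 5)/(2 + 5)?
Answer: -100056/49 ≈ -2042.0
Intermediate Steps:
C = 10/7 ≈ 1.4286
W(s) = 2*s² (W(s) = (2*s)*(s + 0) = (2*s)*s = 2*s²)
-152*(-3) + W(C)*(-612) = -152*(-3) + (2*(10/7)²)*(-612) = 456 + (2*(100/49))*(-612) = 456 + (200/49)*(-612) = 456 - 122400/49 = -100056/49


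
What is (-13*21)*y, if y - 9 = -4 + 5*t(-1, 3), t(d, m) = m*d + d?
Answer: 4095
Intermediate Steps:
t(d, m) = d + d*m (t(d, m) = d*m + d = d + d*m)
y = -15 (y = 9 + (-4 + 5*(-(1 + 3))) = 9 + (-4 + 5*(-1*4)) = 9 + (-4 + 5*(-4)) = 9 + (-4 - 20) = 9 - 24 = -15)
(-13*21)*y = -13*21*(-15) = -273*(-15) = 4095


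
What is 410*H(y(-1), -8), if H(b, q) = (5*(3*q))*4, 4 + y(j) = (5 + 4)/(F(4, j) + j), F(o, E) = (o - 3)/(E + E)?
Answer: -196800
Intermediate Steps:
F(o, E) = (-3 + o)/(2*E) (F(o, E) = (-3 + o)/((2*E)) = (-3 + o)*(1/(2*E)) = (-3 + o)/(2*E))
y(j) = -4 + 9/(j + 1/(2*j)) (y(j) = -4 + (5 + 4)/((-3 + 4)/(2*j) + j) = -4 + 9/((½)*1/j + j) = -4 + 9/(1/(2*j) + j) = -4 + 9/(j + 1/(2*j)))
H(b, q) = 60*q (H(b, q) = (15*q)*4 = 60*q)
410*H(y(-1), -8) = 410*(60*(-8)) = 410*(-480) = -196800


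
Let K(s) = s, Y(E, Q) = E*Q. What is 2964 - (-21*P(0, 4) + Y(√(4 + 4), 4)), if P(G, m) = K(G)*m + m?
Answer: 3048 - 8*√2 ≈ 3036.7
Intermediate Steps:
P(G, m) = m + G*m (P(G, m) = G*m + m = m + G*m)
2964 - (-21*P(0, 4) + Y(√(4 + 4), 4)) = 2964 - (-84*(1 + 0) + √(4 + 4)*4) = 2964 - (-84 + √8*4) = 2964 - (-21*4 + (2*√2)*4) = 2964 - (-84 + 8*√2) = 2964 + (84 - 8*√2) = 3048 - 8*√2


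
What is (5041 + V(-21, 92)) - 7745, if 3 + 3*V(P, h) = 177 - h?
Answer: -8030/3 ≈ -2676.7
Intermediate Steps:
V(P, h) = 58 - h/3 (V(P, h) = -1 + (177 - h)/3 = -1 + (59 - h/3) = 58 - h/3)
(5041 + V(-21, 92)) - 7745 = (5041 + (58 - ⅓*92)) - 7745 = (5041 + (58 - 92/3)) - 7745 = (5041 + 82/3) - 7745 = 15205/3 - 7745 = -8030/3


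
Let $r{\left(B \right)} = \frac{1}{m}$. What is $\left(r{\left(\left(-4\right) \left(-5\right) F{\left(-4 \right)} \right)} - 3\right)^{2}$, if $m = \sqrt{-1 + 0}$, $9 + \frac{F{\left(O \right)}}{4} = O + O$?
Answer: $\left(3 + i\right)^{2} \approx 8.0 + 6.0 i$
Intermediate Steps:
$F{\left(O \right)} = -36 + 8 O$ ($F{\left(O \right)} = -36 + 4 \left(O + O\right) = -36 + 4 \cdot 2 O = -36 + 8 O$)
$m = i$ ($m = \sqrt{-1} = i \approx 1.0 i$)
$r{\left(B \right)} = - i$ ($r{\left(B \right)} = \frac{1}{i} = - i$)
$\left(r{\left(\left(-4\right) \left(-5\right) F{\left(-4 \right)} \right)} - 3\right)^{2} = \left(- i - 3\right)^{2} = \left(-3 - i\right)^{2}$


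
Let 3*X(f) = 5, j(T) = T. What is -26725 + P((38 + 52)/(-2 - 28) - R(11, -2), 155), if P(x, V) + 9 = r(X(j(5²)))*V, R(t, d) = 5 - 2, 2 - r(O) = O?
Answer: -80047/3 ≈ -26682.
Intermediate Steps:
X(f) = 5/3 (X(f) = (⅓)*5 = 5/3)
r(O) = 2 - O
R(t, d) = 3
P(x, V) = -9 + V/3 (P(x, V) = -9 + (2 - 1*5/3)*V = -9 + (2 - 5/3)*V = -9 + V/3)
-26725 + P((38 + 52)/(-2 - 28) - R(11, -2), 155) = -26725 + (-9 + (⅓)*155) = -26725 + (-9 + 155/3) = -26725 + 128/3 = -80047/3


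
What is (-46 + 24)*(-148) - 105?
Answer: 3151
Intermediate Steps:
(-46 + 24)*(-148) - 105 = -22*(-148) - 105 = 3256 - 105 = 3151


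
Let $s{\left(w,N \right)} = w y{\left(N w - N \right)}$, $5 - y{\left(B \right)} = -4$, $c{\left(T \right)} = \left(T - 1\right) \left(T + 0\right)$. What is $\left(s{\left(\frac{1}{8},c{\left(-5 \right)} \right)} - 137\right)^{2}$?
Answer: $\frac{1181569}{64} \approx 18462.0$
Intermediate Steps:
$c{\left(T \right)} = T \left(-1 + T\right)$ ($c{\left(T \right)} = \left(-1 + T\right) T = T \left(-1 + T\right)$)
$y{\left(B \right)} = 9$ ($y{\left(B \right)} = 5 - -4 = 5 + 4 = 9$)
$s{\left(w,N \right)} = 9 w$ ($s{\left(w,N \right)} = w 9 = 9 w$)
$\left(s{\left(\frac{1}{8},c{\left(-5 \right)} \right)} - 137\right)^{2} = \left(\frac{9}{8} - 137\right)^{2} = \left(- \frac{1087}{8}\right)^{2} = \frac{1181569}{64}$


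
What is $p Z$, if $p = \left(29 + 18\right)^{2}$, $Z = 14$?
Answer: $30926$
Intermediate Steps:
$p = 2209$ ($p = 47^{2} = 2209$)
$p Z = 2209 \cdot 14 = 30926$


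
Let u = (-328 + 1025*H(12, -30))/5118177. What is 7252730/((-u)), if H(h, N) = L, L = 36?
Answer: -18560377936605/18286 ≈ -1.0150e+9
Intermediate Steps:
H(h, N) = 36
u = 36572/5118177 (u = (-328 + 1025*36)/5118177 = (-328 + 36900)*(1/5118177) = 36572*(1/5118177) = 36572/5118177 ≈ 0.0071455)
7252730/((-u)) = 7252730/((-1*36572/5118177)) = 7252730/(-36572/5118177) = 7252730*(-5118177/36572) = -18560377936605/18286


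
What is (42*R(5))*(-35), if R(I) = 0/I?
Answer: 0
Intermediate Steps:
R(I) = 0
(42*R(5))*(-35) = (42*0)*(-35) = 0*(-35) = 0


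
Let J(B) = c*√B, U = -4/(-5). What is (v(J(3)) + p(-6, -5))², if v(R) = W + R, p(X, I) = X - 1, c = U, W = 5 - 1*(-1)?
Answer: 73/25 - 8*√3/5 ≈ 0.14872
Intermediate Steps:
W = 6 (W = 5 + 1 = 6)
U = ⅘ (U = -4*(-⅕) = ⅘ ≈ 0.80000)
c = ⅘ ≈ 0.80000
J(B) = 4*√B/5
p(X, I) = -1 + X
v(R) = 6 + R
(v(J(3)) + p(-6, -5))² = ((6 + 4*√3/5) + (-1 - 6))² = ((6 + 4*√3/5) - 7)² = (-1 + 4*√3/5)²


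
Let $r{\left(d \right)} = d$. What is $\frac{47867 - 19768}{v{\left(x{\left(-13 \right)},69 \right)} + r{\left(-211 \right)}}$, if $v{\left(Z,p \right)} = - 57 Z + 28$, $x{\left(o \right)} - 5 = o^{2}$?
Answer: $- \frac{28099}{10101} \approx -2.7818$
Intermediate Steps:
$x{\left(o \right)} = 5 + o^{2}$
$v{\left(Z,p \right)} = 28 - 57 Z$
$\frac{47867 - 19768}{v{\left(x{\left(-13 \right)},69 \right)} + r{\left(-211 \right)}} = \frac{47867 - 19768}{\left(28 - 57 \left(5 + \left(-13\right)^{2}\right)\right) - 211} = \frac{28099}{\left(28 - 57 \left(5 + 169\right)\right) - 211} = \frac{28099}{\left(28 - 9918\right) - 211} = \frac{28099}{-9890 - 211} = \frac{28099}{-10101} = 28099 \left(- \frac{1}{10101}\right) = - \frac{28099}{10101}$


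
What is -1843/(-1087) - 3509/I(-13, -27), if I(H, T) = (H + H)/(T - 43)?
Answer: -133475946/14131 ≈ -9445.6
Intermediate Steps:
I(H, T) = 2*H/(-43 + T) (I(H, T) = (2*H)/(-43 + T) = 2*H/(-43 + T))
-1843/(-1087) - 3509/I(-13, -27) = -1843/(-1087) - 3509/(2*(-13)/(-43 - 27)) = -1843*(-1/1087) - 3509/(2*(-13)/(-70)) = 1843/1087 - 3509/(2*(-13)*(-1/70)) = 1843/1087 - 3509/13/35 = 1843/1087 - 3509*35/13 = 1843/1087 - 122815/13 = -133475946/14131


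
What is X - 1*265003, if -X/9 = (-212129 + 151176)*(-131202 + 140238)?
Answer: 4956676769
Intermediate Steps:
X = 4956941772 (X = -9*(-212129 + 151176)*(-131202 + 140238) = -(-548577)*9036 = -9*(-550771308) = 4956941772)
X - 1*265003 = 4956941772 - 1*265003 = 4956941772 - 265003 = 4956676769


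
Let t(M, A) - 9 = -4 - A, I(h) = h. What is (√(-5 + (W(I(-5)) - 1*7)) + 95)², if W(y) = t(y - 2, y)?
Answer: (95 + I*√2)² ≈ 9023.0 + 268.7*I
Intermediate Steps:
t(M, A) = 5 - A (t(M, A) = 9 + (-4 - A) = 5 - A)
W(y) = 5 - y
(√(-5 + (W(I(-5)) - 1*7)) + 95)² = (√(-5 + ((5 - 1*(-5)) - 1*7)) + 95)² = (√(-5 + ((5 + 5) - 7)) + 95)² = (√(-5 + (10 - 7)) + 95)² = (√(-5 + 3) + 95)² = (√(-2) + 95)² = (I*√2 + 95)² = (95 + I*√2)²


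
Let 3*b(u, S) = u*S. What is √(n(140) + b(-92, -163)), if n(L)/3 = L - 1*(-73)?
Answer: √50739/3 ≈ 75.084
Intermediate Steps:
b(u, S) = S*u/3 (b(u, S) = (u*S)/3 = (S*u)/3 = S*u/3)
n(L) = 219 + 3*L (n(L) = 3*(L - 1*(-73)) = 3*(L + 73) = 3*(73 + L) = 219 + 3*L)
√(n(140) + b(-92, -163)) = √((219 + 3*140) + (⅓)*(-163)*(-92)) = √((219 + 420) + 14996/3) = √(639 + 14996/3) = √(16913/3) = √50739/3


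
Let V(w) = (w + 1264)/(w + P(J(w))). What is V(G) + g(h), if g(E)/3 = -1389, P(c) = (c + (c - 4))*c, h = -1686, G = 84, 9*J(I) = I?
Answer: -2067966/497 ≈ -4160.9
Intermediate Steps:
J(I) = I/9
P(c) = c*(-4 + 2*c) (P(c) = (c + (-4 + c))*c = (-4 + 2*c)*c = c*(-4 + 2*c))
g(E) = -4167 (g(E) = 3*(-1389) = -4167)
V(w) = (1264 + w)/(w + 2*w*(-2 + w/9)/9) (V(w) = (w + 1264)/(w + 2*(w/9)*(-2 + w/9)) = (1264 + w)/(w + 2*w*(-2 + w/9)/9))
V(G) + g(h) = 81*(1264 + 84)/(84*(45 + 2*84)) - 4167 = 81*(1/84)*1348/(45 + 168) - 4167 = 81*(1/84)*1348/213 - 4167 = 81*(1/84)*(1/213)*1348 - 4167 = 3033/497 - 4167 = -2067966/497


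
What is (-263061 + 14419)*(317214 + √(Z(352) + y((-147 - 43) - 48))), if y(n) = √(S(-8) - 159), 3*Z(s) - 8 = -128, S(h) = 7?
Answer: -78872723388 - 248642*√(-40 + 2*I*√38) ≈ -7.8873e+10 - 1.5907e+6*I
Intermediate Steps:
Z(s) = -40 (Z(s) = 8/3 + (⅓)*(-128) = 8/3 - 128/3 = -40)
y(n) = 2*I*√38 (y(n) = √(7 - 159) = √(-152) = 2*I*√38)
(-263061 + 14419)*(317214 + √(Z(352) + y((-147 - 43) - 48))) = (-263061 + 14419)*(317214 + √(-40 + 2*I*√38)) = -248642*(317214 + √(-40 + 2*I*√38)) = -78872723388 - 248642*√(-40 + 2*I*√38)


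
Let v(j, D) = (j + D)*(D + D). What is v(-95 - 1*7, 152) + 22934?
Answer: 38134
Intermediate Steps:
v(j, D) = 2*D*(D + j) (v(j, D) = (D + j)*(2*D) = 2*D*(D + j))
v(-95 - 1*7, 152) + 22934 = 2*152*(152 + (-95 - 1*7)) + 22934 = 2*152*(152 + (-95 - 7)) + 22934 = 2*152*(152 - 102) + 22934 = 2*152*50 + 22934 = 15200 + 22934 = 38134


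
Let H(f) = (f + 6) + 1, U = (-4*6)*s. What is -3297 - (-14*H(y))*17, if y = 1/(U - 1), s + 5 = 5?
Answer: -1869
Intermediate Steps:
s = 0 (s = -5 + 5 = 0)
U = 0 (U = -4*6*0 = -24*0 = 0)
y = -1 (y = 1/(0 - 1) = 1/(-1) = -1)
H(f) = 7 + f (H(f) = (6 + f) + 1 = 7 + f)
-3297 - (-14*H(y))*17 = -3297 - (-14*(7 - 1))*17 = -3297 - (-14*6)*17 = -3297 - (-84)*17 = -3297 - 1*(-1428) = -3297 + 1428 = -1869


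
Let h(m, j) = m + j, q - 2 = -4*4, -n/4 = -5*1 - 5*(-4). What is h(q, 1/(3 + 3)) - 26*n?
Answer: 9277/6 ≈ 1546.2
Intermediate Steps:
n = -60 (n = -4*(-5*1 - 5*(-4)) = -4*(-5 + 20) = -4*15 = -60)
q = -14 (q = 2 - 4*4 = 2 - 16 = -14)
h(m, j) = j + m
h(q, 1/(3 + 3)) - 26*n = (1/(3 + 3) - 14) - 26*(-60) = (1/6 - 14) + 1560 = (⅙ - 14) + 1560 = -83/6 + 1560 = 9277/6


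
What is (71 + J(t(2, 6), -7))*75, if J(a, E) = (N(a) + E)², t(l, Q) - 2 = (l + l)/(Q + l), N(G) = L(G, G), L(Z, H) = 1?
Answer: 8025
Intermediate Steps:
N(G) = 1
t(l, Q) = 2 + 2*l/(Q + l) (t(l, Q) = 2 + (l + l)/(Q + l) = 2 + (2*l)/(Q + l) = 2 + 2*l/(Q + l))
J(a, E) = (1 + E)²
(71 + J(t(2, 6), -7))*75 = (71 + (1 - 7)²)*75 = (71 + (-6)²)*75 = (71 + 36)*75 = 107*75 = 8025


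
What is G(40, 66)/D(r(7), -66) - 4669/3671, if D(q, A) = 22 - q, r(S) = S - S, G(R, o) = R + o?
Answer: 143204/40381 ≈ 3.5463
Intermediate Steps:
r(S) = 0
G(40, 66)/D(r(7), -66) - 4669/3671 = (40 + 66)/(22 - 1*0) - 4669/3671 = 106/(22 + 0) - 4669*1/3671 = 106/22 - 4669/3671 = 106*(1/22) - 4669/3671 = 53/11 - 4669/3671 = 143204/40381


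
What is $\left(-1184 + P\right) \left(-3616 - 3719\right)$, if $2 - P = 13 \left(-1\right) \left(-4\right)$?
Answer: $9051390$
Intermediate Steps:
$P = -50$ ($P = 2 - 13 \left(-1\right) \left(-4\right) = 2 - \left(-13\right) \left(-4\right) = 2 - 52 = -50$)
$\left(-1184 + P\right) \left(-3616 - 3719\right) = \left(-1184 - 50\right) \left(-3616 - 3719\right) = \left(-1234\right) \left(-7335\right) = 9051390$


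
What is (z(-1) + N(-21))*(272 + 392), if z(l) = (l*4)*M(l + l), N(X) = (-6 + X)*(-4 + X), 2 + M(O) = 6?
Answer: 437576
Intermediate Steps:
M(O) = 4 (M(O) = -2 + 6 = 4)
z(l) = 16*l (z(l) = (l*4)*4 = (4*l)*4 = 16*l)
(z(-1) + N(-21))*(272 + 392) = (16*(-1) + (24 + (-21)² - 10*(-21)))*(272 + 392) = (-16 + (24 + 441 + 210))*664 = (-16 + 675)*664 = 659*664 = 437576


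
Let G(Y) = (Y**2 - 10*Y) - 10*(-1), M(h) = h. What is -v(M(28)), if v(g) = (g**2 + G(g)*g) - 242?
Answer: -14934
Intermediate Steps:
G(Y) = 10 + Y**2 - 10*Y (G(Y) = (Y**2 - 10*Y) + 10 = 10 + Y**2 - 10*Y)
v(g) = -242 + g**2 + g*(10 + g**2 - 10*g) (v(g) = (g**2 + (10 + g**2 - 10*g)*g) - 242 = (g**2 + g*(10 + g**2 - 10*g)) - 242 = -242 + g**2 + g*(10 + g**2 - 10*g))
-v(M(28)) = -(-242 + 28**3 - 9*28**2 + 10*28) = -(-242 + 21952 - 9*784 + 280) = -(-242 + 21952 - 7056 + 280) = -1*14934 = -14934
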